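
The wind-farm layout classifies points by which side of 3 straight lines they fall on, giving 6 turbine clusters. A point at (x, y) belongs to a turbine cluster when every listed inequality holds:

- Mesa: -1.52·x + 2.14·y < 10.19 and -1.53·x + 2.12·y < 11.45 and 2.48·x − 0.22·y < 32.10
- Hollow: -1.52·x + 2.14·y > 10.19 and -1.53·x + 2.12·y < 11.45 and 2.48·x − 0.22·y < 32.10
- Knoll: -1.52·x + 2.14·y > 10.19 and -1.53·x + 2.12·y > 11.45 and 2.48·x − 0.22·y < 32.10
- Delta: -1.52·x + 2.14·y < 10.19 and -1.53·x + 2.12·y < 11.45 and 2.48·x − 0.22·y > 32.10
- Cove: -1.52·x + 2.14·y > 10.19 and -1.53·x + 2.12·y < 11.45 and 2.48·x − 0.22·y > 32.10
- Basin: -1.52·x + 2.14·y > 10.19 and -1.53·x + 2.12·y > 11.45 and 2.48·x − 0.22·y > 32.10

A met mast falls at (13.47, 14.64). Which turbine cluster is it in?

-1.52·13.47 + 2.14·14.64 = 10.855, which is > 10.19
-1.53·13.47 + 2.12·14.64 = 10.428, which is < 11.45
2.48·13.47 − 0.22·14.64 = 30.185, which is < 32.10
This sign pattern matches Hollow.

Hollow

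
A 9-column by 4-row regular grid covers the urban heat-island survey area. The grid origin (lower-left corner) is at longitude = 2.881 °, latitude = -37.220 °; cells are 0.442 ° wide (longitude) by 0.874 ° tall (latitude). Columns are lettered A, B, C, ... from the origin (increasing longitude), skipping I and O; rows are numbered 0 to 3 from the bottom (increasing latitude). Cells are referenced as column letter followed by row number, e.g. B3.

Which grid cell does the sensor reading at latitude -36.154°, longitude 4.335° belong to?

D1

Column index: ⌊(4.335 − 2.881) / 0.442⌋ = ⌊3.290⌋ = 3 → column D
Row offset from origin: ⌊(-36.154 − -37.220) / 0.874⌋ = ⌊1.220⌋ = 1 → row 1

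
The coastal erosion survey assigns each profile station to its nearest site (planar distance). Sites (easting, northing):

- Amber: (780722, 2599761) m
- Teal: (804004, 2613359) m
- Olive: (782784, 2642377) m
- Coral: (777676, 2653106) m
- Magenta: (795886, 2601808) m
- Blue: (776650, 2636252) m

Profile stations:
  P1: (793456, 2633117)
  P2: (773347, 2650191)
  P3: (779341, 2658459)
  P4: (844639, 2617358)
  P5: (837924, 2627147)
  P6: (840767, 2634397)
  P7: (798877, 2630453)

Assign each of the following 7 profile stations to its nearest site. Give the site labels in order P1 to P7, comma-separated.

P1 → Olive (d²=199639184.00)
P2 → Coral (d²=27237466.00)
P3 → Coral (d²=31426834.00)
P4 → Teal (d²=1667195226.00)
P5 → Teal (d²=1340675344.00)
P6 → Teal (d²=1794115613.00)
P7 → Teal (d²=318490965.00)

Olive, Coral, Coral, Teal, Teal, Teal, Teal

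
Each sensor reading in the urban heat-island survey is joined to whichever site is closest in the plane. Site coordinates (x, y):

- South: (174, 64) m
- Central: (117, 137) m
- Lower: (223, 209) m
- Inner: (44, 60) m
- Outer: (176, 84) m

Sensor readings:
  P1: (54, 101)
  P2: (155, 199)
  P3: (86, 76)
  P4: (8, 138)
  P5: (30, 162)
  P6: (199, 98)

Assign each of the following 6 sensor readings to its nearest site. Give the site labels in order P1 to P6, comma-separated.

P1 → Inner (d²=1781.00)
P2 → Lower (d²=4724.00)
P3 → Inner (d²=2020.00)
P4 → Inner (d²=7380.00)
P5 → Central (d²=8194.00)
P6 → Outer (d²=725.00)

Inner, Lower, Inner, Inner, Central, Outer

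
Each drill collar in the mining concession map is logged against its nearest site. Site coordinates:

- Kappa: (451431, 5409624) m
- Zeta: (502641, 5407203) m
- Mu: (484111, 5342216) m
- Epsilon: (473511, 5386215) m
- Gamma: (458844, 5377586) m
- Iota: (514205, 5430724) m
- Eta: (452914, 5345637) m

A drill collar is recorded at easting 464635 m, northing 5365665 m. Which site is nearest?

Gamma

Squared distances to each site:
Kappa: 2106739297.000; Zeta: 3169861480.000; Mu: 929170177.000; Epsilon: 501085876.000; Gamma: 175645922.000; Iota: 6689858381.000; Eta: 538502625.000.
Minimum at Gamma.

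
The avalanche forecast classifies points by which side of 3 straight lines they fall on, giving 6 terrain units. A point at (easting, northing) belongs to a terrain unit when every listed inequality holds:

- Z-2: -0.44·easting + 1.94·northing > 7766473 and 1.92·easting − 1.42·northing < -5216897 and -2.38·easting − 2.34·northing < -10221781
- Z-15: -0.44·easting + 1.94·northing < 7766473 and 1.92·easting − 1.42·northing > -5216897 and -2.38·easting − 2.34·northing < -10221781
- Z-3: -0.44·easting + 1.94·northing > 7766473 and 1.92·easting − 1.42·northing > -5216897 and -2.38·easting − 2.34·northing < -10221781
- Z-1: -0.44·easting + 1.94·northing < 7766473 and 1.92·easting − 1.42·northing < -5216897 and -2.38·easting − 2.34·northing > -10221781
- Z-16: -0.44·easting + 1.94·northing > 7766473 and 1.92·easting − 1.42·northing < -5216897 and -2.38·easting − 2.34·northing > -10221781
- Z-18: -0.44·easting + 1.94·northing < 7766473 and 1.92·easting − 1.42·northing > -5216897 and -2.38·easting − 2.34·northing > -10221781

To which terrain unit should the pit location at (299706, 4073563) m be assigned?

Z-3

-0.44·299706 + 1.94·4073563 = 7770841.580, which is > 7766473
1.92·299706 − 1.42·4073563 = -5209023.940, which is > -5216897
-2.38·299706 − 2.34·4073563 = -10245437.700, which is < -10221781
This sign pattern matches Z-3.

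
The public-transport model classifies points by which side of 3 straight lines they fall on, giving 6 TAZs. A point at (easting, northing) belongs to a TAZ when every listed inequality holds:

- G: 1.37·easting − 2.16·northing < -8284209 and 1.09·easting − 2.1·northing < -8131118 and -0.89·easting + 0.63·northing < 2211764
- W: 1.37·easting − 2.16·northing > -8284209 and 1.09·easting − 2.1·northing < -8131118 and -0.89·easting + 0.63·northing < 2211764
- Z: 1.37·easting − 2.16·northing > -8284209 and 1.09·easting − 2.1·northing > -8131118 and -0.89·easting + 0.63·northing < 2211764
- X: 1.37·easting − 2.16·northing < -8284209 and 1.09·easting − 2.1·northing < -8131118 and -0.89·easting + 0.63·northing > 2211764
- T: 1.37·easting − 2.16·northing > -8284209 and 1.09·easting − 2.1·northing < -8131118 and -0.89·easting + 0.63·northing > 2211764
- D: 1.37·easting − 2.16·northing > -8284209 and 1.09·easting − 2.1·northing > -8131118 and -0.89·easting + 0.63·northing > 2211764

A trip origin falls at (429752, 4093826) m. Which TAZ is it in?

Z

1.37·429752 − 2.16·4093826 = -8253903.920, which is > -8284209
1.09·429752 − 2.1·4093826 = -8128604.920, which is > -8131118
-0.89·429752 + 0.63·4093826 = 2196631.100, which is < 2211764
This sign pattern matches Z.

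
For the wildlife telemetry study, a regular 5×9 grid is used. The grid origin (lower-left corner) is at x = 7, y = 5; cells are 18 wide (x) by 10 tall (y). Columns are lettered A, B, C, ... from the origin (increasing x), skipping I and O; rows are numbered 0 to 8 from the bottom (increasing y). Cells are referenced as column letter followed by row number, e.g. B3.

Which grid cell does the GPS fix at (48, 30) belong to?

C2

Column index: ⌊(48 − 7) / 18⌋ = ⌊2.278⌋ = 2 → column C
Row offset from origin: ⌊(30 − 5) / 10⌋ = ⌊2.500⌋ = 2 → row 2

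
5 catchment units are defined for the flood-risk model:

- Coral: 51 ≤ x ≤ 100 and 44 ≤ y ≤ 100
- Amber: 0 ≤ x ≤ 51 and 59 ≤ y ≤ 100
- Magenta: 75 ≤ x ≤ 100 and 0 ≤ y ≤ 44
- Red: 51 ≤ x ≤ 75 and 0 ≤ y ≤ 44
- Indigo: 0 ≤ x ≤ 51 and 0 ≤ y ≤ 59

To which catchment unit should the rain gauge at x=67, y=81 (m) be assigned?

The point has x = 67 and y = 81.
Only Coral satisfies 51 ≤ x ≤ 100 and 44 ≤ y ≤ 100.

Coral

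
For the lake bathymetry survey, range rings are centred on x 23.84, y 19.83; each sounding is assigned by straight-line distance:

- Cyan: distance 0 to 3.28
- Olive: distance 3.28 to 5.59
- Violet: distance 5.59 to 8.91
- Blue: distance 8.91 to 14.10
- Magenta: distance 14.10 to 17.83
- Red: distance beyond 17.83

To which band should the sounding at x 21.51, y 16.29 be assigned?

Olive

Distance = √((21.51−23.84)² + (16.29−19.83)²) = √(5.429 + 12.532) = 4.238.
3.28 ≤ 4.238 < 5.59 → Olive.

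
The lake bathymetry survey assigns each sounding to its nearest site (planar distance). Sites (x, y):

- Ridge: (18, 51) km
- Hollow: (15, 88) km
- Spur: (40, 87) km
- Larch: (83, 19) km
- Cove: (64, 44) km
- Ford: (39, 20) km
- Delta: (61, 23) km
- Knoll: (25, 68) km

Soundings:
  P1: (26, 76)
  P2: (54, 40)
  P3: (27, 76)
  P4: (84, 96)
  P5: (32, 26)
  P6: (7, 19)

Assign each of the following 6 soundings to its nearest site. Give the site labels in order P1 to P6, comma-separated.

P1 → Knoll (d²=65.00)
P2 → Cove (d²=116.00)
P3 → Knoll (d²=68.00)
P4 → Spur (d²=2017.00)
P5 → Ford (d²=85.00)
P6 → Ford (d²=1025.00)

Knoll, Cove, Knoll, Spur, Ford, Ford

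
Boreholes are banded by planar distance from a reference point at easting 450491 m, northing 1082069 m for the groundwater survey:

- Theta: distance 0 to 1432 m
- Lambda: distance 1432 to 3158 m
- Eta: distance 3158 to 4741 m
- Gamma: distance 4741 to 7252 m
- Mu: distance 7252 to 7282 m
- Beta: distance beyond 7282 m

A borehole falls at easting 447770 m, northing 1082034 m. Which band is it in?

Distance = √((447770−450491)² + (1082034−1082069)²) = √(7403841.000 + 1225.000) = 2721.225 m.
1432 ≤ 2721.225 < 3158 → Lambda.

Lambda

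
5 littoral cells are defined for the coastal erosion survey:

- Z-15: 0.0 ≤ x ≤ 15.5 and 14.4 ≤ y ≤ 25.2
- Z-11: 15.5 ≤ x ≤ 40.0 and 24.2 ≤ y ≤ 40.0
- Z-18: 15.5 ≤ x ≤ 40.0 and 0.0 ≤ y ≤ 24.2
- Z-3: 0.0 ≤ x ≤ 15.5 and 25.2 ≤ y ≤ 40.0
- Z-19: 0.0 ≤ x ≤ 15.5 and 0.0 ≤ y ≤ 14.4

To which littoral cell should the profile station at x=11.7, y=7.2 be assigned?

Z-19

The point has x = 11.7 and y = 7.2.
Only Z-19 satisfies 0.0 ≤ x ≤ 15.5 and 0.0 ≤ y ≤ 14.4.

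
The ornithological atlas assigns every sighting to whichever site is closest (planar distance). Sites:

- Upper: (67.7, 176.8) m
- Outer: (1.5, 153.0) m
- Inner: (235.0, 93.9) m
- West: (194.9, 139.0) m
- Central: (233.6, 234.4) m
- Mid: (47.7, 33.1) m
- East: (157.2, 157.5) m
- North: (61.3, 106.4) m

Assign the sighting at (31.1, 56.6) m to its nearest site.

Squared distances to each site:
Upper: 15787.600; Outer: 10169.120; Inner: 42966.500; West: 33620.200; Central: 72619.090; Mid: 827.810; East: 26082.020; North: 3392.080.
Minimum at Mid.

Mid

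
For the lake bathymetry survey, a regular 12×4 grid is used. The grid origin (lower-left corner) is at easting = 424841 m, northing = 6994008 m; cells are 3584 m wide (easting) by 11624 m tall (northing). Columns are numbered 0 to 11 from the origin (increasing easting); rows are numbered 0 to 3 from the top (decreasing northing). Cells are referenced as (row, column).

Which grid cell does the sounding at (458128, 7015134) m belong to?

Column index: ⌊(458128 − 424841) / 3584⌋ = ⌊9.288⌋ = 9
Row offset from origin: ⌊(7015134 − 6994008) / 11624⌋ = ⌊1.817⌋ = 1 → row 2 (counted from top)

(2, 9)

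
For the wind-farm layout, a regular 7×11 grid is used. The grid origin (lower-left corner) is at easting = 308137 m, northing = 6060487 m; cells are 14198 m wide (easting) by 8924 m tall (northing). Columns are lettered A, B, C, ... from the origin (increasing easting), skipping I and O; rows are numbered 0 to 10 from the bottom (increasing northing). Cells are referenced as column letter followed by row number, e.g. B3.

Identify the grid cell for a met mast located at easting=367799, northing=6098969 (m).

E4

Column index: ⌊(367799 − 308137) / 14198⌋ = ⌊4.202⌋ = 4 → column E
Row offset from origin: ⌊(6098969 − 6060487) / 8924⌋ = ⌊4.312⌋ = 4 → row 4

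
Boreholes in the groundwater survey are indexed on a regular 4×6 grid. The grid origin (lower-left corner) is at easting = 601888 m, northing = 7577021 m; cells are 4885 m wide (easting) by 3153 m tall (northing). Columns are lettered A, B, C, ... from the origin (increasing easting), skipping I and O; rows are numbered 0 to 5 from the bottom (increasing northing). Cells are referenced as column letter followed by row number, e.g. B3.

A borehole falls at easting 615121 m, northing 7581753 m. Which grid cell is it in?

Column index: ⌊(615121 − 601888) / 4885⌋ = ⌊2.709⌋ = 2 → column C
Row offset from origin: ⌊(7581753 − 7577021) / 3153⌋ = ⌊1.501⌋ = 1 → row 1

C1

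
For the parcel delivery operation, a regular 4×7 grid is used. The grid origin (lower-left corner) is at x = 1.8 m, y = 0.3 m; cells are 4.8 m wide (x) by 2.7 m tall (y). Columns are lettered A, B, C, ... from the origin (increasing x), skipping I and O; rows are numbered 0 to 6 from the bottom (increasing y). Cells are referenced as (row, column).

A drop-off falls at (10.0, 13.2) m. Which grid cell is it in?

Column index: ⌊(10.0 − 1.8) / 4.8⌋ = ⌊1.708⌋ = 1 → column B
Row offset from origin: ⌊(13.2 − 0.3) / 2.7⌋ = ⌊4.778⌋ = 4 → row 4

(4, B)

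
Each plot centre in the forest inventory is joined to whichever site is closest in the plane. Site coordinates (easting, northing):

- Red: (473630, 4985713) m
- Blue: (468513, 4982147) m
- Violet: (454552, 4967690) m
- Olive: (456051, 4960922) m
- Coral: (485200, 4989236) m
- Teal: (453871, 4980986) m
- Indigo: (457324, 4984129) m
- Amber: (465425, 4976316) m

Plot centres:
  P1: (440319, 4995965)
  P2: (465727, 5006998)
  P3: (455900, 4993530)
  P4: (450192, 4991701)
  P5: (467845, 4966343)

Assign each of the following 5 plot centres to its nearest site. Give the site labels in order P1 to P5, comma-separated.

P1 → Teal (d²=408027145.00)
P2 → Red (d²=515508634.00)
P3 → Indigo (d²=90406577.00)
P4 → Indigo (d²=108200608.00)
P5 → Amber (d²=105317129.00)

Teal, Red, Indigo, Indigo, Amber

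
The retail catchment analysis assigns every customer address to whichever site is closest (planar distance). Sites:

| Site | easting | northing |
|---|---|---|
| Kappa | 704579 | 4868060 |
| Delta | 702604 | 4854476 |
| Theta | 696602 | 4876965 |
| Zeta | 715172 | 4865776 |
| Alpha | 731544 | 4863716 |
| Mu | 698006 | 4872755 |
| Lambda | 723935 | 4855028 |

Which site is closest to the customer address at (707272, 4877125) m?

Squared distances to each site:
Kappa: 89426474.000; Delta: 534767425.000; Theta: 113874500.000; Zeta: 191209801.000; Alpha: 768931265.000; Mu: 104955656.000; Lambda: 765932978.000.
Minimum at Kappa.

Kappa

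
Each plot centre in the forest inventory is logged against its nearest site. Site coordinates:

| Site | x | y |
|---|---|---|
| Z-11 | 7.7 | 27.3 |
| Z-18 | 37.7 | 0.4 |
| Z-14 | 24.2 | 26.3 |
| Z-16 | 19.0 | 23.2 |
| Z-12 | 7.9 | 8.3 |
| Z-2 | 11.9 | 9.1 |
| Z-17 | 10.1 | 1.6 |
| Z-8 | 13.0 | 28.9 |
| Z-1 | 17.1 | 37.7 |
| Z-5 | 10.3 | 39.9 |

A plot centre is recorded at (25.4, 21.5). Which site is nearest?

Z-14

Squared distances to each site:
Z-11: 346.930; Z-18: 596.500; Z-14: 24.480; Z-16: 43.850; Z-12: 480.490; Z-2: 336.010; Z-17: 630.100; Z-8: 208.520; Z-1: 331.330; Z-5: 566.570.
Minimum at Z-14.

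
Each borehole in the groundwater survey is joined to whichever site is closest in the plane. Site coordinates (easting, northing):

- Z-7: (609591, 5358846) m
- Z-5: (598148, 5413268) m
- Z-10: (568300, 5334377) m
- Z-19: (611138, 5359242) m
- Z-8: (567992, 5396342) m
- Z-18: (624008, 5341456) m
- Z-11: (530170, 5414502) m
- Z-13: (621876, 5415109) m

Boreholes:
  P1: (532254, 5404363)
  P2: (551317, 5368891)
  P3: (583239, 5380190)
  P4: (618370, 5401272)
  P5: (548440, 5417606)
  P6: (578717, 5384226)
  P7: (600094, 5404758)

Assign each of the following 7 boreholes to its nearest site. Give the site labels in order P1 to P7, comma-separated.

Z-11, Z-8, Z-8, Z-13, Z-11, Z-8, Z-5

P1 → Z-11 (d²=107142377.00)
P2 → Z-8 (d²=1031613026.00)
P3 → Z-8 (d²=493358113.00)
P4 → Z-13 (d²=203754605.00)
P5 → Z-11 (d²=343427716.00)
P6 → Z-8 (d²=261823081.00)
P7 → Z-5 (d²=76207016.00)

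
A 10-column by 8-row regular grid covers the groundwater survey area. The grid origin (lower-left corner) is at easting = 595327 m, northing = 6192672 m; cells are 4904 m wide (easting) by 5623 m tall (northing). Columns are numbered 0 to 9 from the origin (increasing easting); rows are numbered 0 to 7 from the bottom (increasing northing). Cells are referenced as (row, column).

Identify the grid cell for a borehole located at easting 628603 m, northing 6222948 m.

Column index: ⌊(628603 − 595327) / 4904⌋ = ⌊6.785⌋ = 6
Row offset from origin: ⌊(6222948 − 6192672) / 5623⌋ = ⌊5.384⌋ = 5 → row 5

(5, 6)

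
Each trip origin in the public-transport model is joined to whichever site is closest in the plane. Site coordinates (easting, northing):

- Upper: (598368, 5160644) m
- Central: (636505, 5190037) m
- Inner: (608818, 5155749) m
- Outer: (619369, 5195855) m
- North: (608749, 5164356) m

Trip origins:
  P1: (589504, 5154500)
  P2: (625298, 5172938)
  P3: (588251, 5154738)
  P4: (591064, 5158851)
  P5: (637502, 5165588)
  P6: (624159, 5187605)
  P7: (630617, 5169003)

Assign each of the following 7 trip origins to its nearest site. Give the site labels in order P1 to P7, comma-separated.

P1 → Upper (d²=116319232.00)
P2 → North (d²=347520125.00)
P3 → Upper (d²=137234525.00)
P4 → Upper (d²=56563265.00)
P5 → Central (d²=598747610.00)
P6 → Outer (d²=91006600.00)
P7 → Central (d²=477097700.00)

Upper, North, Upper, Upper, Central, Outer, Central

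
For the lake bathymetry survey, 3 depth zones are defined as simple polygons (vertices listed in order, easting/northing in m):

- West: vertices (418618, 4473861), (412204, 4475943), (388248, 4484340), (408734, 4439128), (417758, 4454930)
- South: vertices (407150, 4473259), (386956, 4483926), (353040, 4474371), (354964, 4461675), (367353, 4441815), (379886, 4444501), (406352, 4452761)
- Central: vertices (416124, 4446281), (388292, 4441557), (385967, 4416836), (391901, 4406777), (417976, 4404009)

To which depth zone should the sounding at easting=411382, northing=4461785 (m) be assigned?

Cast a ray rightward from (411382, 4461785). For each polygon, the edges (by vertex number in listed order) whose endpoints lie on opposite sides of northing = 4461785, where each meets that height, and whether that is right or left of the point:
West: 3–4 at easting≈398467.9 (left), 5–1 at easting≈418069.4 (right) → 1 crossing.
South: 3–4 at easting≈354947.3 (left), 7–1 at easting≈406703.3 (left) → 0 crossings.
Central: no edge straddles that height → 0 crossings.
Only West has an odd count, so the point is inside West.

West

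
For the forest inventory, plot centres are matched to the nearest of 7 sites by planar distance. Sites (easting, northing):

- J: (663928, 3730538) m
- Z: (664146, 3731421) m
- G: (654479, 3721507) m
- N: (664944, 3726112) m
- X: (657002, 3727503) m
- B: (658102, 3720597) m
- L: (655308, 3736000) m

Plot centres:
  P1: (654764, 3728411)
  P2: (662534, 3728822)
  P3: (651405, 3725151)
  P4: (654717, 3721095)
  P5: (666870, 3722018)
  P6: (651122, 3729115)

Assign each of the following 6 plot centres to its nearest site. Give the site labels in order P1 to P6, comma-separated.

X, J, G, G, N, X

P1 → X (d²=5833108.00)
P2 → J (d²=4887892.00)
P3 → G (d²=22728212.00)
P4 → G (d²=226388.00)
P5 → N (d²=20470312.00)
P6 → X (d²=37172944.00)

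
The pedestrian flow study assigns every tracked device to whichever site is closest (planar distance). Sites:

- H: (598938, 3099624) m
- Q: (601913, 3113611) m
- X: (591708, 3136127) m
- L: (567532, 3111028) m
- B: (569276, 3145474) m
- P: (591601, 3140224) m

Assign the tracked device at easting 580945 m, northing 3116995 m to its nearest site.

L

Squared distances to each site:
H: 625499690.000; Q: 451108480.000; X: 481875593.000; L: 215513658.000; B: 947219002.000; P: 653136777.000.
Minimum at L.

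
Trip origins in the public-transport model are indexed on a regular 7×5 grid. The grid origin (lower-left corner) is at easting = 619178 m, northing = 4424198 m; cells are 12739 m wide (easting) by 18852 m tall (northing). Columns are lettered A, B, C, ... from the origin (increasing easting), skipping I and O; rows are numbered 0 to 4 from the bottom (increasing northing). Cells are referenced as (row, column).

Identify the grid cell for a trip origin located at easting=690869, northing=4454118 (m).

(1, F)

Column index: ⌊(690869 − 619178) / 12739⌋ = ⌊5.628⌋ = 5 → column F
Row offset from origin: ⌊(4454118 − 4424198) / 18852⌋ = ⌊1.587⌋ = 1 → row 1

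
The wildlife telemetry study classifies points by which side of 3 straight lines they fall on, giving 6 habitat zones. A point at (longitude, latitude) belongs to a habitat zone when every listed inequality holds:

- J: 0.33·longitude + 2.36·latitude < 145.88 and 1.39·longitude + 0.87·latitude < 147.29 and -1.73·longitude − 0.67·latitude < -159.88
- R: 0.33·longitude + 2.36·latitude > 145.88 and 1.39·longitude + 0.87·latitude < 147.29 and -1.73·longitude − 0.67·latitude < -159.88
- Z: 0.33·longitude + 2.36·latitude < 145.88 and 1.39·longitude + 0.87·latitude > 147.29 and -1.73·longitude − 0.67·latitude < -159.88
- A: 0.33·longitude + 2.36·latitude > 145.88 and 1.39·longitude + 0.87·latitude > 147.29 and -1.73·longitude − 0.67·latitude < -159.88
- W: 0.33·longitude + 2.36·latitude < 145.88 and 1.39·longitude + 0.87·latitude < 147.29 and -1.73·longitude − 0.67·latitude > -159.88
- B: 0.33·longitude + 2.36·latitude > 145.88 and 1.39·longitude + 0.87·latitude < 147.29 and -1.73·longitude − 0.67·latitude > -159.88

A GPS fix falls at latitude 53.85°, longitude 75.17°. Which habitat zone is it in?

A

0.33·75.17 + 2.36·53.85 = 151.892, which is > 145.88
1.39·75.17 + 0.87·53.85 = 151.336, which is > 147.29
-1.73·75.17 − 0.67·53.85 = -166.124, which is < -159.88
This sign pattern matches A.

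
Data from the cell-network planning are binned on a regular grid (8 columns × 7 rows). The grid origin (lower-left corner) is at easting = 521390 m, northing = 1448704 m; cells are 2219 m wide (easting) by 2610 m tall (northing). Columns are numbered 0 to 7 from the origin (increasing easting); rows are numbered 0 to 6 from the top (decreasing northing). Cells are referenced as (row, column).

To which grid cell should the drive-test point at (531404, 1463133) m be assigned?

(1, 4)

Column index: ⌊(531404 − 521390) / 2219⌋ = ⌊4.513⌋ = 4
Row offset from origin: ⌊(1463133 − 1448704) / 2610⌋ = ⌊5.528⌋ = 5 → row 1 (counted from top)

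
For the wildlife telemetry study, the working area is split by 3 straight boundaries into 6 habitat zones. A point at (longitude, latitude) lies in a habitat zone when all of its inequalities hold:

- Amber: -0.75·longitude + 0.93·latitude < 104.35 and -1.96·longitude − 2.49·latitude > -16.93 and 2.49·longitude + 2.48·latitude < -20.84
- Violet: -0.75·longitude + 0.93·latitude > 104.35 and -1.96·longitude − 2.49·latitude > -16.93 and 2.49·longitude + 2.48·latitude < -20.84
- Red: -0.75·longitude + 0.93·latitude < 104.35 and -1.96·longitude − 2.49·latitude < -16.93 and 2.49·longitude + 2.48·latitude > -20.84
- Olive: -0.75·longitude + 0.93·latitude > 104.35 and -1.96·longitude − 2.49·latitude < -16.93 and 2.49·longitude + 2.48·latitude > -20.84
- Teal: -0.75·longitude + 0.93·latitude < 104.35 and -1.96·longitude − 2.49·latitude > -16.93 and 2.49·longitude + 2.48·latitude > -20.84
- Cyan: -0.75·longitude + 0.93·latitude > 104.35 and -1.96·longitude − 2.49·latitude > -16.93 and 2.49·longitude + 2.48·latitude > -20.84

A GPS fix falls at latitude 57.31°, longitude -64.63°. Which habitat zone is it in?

Teal

-0.75·-64.63 + 0.93·57.31 = 101.771, which is < 104.35
-1.96·-64.63 − 2.49·57.31 = -16.027, which is > -16.93
2.49·-64.63 + 2.48·57.31 = -18.800, which is > -20.84
This sign pattern matches Teal.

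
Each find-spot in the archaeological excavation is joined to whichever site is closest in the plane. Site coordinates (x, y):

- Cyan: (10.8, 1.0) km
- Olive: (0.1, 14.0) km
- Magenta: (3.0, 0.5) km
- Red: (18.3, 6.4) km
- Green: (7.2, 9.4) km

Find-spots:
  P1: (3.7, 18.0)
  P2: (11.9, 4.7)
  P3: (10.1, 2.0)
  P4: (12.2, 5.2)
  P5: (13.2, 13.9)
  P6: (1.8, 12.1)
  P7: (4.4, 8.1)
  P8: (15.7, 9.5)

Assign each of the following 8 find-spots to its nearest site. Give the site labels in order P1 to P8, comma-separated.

P1 → Olive (d²=28.96)
P2 → Cyan (d²=14.90)
P3 → Cyan (d²=1.49)
P4 → Cyan (d²=19.60)
P5 → Green (d²=56.25)
P6 → Olive (d²=6.50)
P7 → Green (d²=9.53)
P8 → Red (d²=16.37)

Olive, Cyan, Cyan, Cyan, Green, Olive, Green, Red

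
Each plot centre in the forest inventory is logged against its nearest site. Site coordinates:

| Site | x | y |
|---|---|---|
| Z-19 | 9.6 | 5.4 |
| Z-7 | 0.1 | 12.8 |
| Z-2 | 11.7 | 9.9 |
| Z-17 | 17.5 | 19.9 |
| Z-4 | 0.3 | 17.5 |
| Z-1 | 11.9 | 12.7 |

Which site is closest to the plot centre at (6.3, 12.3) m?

Squared distances to each site:
Z-19: 58.500; Z-7: 38.690; Z-2: 34.920; Z-17: 183.200; Z-4: 63.040; Z-1: 31.520.
Minimum at Z-1.

Z-1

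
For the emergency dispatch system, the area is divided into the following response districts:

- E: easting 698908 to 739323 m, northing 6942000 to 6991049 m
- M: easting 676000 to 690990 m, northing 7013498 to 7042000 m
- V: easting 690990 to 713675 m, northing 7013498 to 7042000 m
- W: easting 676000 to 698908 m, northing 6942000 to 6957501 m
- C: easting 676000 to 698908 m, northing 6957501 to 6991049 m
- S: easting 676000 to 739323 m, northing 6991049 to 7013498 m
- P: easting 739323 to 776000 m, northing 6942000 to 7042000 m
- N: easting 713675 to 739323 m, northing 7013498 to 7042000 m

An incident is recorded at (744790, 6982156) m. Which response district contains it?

P

The point has easting = 744790 and northing = 6982156.
Only P satisfies 739323 ≤ easting ≤ 776000 and 6942000 ≤ northing ≤ 7042000.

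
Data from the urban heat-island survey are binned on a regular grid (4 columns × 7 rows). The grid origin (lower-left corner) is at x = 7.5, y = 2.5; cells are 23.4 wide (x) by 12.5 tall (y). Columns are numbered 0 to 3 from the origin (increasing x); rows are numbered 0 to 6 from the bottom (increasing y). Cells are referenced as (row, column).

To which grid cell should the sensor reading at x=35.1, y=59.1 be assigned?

(4, 1)

Column index: ⌊(35.1 − 7.5) / 23.4⌋ = ⌊1.179⌋ = 1
Row offset from origin: ⌊(59.1 − 2.5) / 12.5⌋ = ⌊4.528⌋ = 4 → row 4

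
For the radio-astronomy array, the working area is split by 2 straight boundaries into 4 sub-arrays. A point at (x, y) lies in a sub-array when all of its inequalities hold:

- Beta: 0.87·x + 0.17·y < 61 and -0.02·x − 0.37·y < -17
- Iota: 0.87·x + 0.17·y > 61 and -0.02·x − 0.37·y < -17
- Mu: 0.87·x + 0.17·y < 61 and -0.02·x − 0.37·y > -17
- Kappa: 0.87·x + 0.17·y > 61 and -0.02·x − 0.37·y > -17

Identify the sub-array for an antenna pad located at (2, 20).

Mu

0.87·2 + 0.17·20 = 5.140, which is < 61
-0.02·2 − 0.37·20 = -7.440, which is > -17
This sign pattern matches Mu.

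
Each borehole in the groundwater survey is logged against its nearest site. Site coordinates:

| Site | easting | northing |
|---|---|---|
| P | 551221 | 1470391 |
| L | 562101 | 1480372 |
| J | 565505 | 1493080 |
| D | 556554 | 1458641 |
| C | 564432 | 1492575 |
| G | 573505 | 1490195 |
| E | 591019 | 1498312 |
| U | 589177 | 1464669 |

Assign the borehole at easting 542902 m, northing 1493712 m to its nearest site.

Squared distances to each site:
P: 613074802.000; L: 546557201.000; J: 511295033.000; D: 1416352145.000; C: 464833669.000; G: 948912898.000; E: 2336405689.000; U: 2984871474.000.
Minimum at C.

C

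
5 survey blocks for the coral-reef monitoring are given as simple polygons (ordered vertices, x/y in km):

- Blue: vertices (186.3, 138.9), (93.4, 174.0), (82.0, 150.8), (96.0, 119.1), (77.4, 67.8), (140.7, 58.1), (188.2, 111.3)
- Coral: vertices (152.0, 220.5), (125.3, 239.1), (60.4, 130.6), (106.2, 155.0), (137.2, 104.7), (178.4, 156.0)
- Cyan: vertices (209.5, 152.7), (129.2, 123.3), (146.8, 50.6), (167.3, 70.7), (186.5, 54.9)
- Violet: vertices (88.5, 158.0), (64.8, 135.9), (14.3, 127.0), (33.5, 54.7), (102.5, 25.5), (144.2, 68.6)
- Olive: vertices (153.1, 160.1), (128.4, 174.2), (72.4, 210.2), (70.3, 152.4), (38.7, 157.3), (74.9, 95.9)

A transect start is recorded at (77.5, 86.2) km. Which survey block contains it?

Violet

Cast a ray rightward from (77.5, 86.2). For each polygon, the edges (by vertex number in listed order) whose endpoints lie on opposite sides of y = 86.2, where each meets that height, and whether that is right or left of the point:
Blue: 4–5 at x≈84.07 (right), 6–7 at x≈165.79 (right) → 2 crossings.
Coral: no edge straddles that height → 0 crossings.
Cyan: 2–3 at x≈138.18 (right), 5–1 at x≈193.86 (right) → 2 crossings.
Violet: 3–4 at x≈25.13 (left), 6–1 at x≈133.23 (right) → 1 crossing.
Olive: no edge straddles that height → 0 crossings.
Only Violet has an odd count, so the point is inside Violet.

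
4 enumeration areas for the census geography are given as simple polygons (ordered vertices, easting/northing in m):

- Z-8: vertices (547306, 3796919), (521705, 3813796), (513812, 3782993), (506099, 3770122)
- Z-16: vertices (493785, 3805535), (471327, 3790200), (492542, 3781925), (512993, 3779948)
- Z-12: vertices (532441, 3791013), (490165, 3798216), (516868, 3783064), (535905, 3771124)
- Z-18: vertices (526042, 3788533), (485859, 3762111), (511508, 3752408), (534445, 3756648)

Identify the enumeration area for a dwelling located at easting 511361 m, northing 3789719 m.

Z-12

Cast a ray rightward from (511361, 3789719). For each polygon, the edges (by vertex number in listed order) whose endpoints lie on opposite sides of northing = 3789719, where each meets that height, and whether that is right or left of the point:
Z-8: 2–3 at easting≈515535.5 (right), 4–1 at easting≈536234.2 (right) → 2 crossings.
Z-16: 2–3 at easting≈472560.2 (left), 4–1 at easting≈505658.0 (left) → 0 crossings.
Z-12: 2–3 at easting≈505139.6 (left), 4–1 at easting≈532666.4 (right) → 1 crossing.
Z-18: no edge straddles that height → 0 crossings.
Only Z-12 has an odd count, so the point is inside Z-12.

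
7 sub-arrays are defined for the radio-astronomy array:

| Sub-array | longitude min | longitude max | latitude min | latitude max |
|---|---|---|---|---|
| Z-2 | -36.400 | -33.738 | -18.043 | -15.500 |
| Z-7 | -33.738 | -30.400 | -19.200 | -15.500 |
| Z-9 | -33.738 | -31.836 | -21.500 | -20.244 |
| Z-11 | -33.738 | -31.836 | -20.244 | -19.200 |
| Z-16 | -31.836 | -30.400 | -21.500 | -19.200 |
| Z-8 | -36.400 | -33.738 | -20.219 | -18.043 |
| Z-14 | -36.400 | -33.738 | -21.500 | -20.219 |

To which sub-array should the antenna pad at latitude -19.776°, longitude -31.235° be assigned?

The point has longitude = -31.235 and latitude = -19.776.
Only Z-16 satisfies -31.836 ≤ longitude ≤ -30.400 and -21.500 ≤ latitude ≤ -19.200.

Z-16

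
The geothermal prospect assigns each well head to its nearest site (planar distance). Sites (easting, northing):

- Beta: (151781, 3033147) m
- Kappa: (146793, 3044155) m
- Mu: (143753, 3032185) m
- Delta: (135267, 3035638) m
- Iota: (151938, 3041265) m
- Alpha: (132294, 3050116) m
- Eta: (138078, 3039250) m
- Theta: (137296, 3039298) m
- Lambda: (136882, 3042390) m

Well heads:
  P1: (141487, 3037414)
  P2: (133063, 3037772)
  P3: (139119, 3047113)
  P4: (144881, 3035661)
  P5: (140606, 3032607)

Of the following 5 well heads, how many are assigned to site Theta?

P1 → Eta
P2 → Delta
P3 → Lambda
P4 → Mu
P5 → Mu
0 of the 5 go to Theta.

0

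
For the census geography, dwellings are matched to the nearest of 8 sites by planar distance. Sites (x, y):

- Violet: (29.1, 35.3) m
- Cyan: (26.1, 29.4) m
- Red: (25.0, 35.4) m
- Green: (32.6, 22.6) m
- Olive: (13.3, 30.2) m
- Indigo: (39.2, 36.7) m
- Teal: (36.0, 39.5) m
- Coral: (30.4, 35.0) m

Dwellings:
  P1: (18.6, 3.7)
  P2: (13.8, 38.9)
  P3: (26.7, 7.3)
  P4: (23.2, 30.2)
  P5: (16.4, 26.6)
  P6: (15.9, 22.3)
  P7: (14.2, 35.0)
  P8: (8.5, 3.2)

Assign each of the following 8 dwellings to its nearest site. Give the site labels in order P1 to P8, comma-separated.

P1 → Green (d²=553.21)
P2 → Olive (d²=75.94)
P3 → Green (d²=268.90)
P4 → Cyan (d²=9.05)
P5 → Olive (d²=22.57)
P6 → Olive (d²=69.17)
P7 → Olive (d²=23.85)
P8 → Olive (d²=752.04)

Green, Olive, Green, Cyan, Olive, Olive, Olive, Olive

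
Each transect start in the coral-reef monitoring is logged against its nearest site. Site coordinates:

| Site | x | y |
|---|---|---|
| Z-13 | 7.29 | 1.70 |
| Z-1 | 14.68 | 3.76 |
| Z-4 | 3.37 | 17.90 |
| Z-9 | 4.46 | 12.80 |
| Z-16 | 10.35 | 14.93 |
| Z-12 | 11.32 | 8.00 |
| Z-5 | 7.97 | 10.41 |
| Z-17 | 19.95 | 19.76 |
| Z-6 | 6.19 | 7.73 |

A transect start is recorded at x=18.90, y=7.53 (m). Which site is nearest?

Z-1

Squared distances to each site:
Z-13: 168.781; Z-1: 32.021; Z-4: 348.718; Z-9: 236.286; Z-16: 127.862; Z-12: 57.677; Z-5: 127.759; Z-17: 150.675; Z-6: 161.584.
Minimum at Z-1.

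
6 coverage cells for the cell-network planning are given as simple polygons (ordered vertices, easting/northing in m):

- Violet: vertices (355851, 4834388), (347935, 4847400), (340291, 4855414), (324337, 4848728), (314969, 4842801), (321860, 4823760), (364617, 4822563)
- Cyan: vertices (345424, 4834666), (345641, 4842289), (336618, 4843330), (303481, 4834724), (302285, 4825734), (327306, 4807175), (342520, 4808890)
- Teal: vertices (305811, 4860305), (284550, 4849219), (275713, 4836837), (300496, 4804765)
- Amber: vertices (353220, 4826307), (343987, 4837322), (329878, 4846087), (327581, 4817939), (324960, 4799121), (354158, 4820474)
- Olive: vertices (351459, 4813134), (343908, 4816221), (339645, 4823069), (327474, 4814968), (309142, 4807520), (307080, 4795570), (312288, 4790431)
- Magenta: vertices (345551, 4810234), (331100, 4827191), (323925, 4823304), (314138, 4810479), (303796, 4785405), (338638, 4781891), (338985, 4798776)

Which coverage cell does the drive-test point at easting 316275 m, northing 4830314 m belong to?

Cyan

Cast a ray rightward from (316275, 4830314). For each polygon, the edges (by vertex number in listed order) whose endpoints lie on opposite sides of northing = 4830314, where each meets that height, and whether that is right or left of the point:
Violet: 5–6 at easting≈319488.1 (right), 7–1 at easting≈358871.1 (right) → 2 crossings.
Cyan: 4–5 at easting≈302894.3 (left), 7–1 at easting≈344933.7 (right) → 1 crossing.
Teal: 3–4 at easting≈280753.5 (left), 4–1 at easting≈302941.0 (left) → 0 crossings.
Amber: 1–2 at easting≈349861.3 (right), 3–4 at easting≈328590.9 (right) → 2 crossings.
Olive: no edge straddles that height → 0 crossings.
Magenta: no edge straddles that height → 0 crossings.
Only Cyan has an odd count, so the point is inside Cyan.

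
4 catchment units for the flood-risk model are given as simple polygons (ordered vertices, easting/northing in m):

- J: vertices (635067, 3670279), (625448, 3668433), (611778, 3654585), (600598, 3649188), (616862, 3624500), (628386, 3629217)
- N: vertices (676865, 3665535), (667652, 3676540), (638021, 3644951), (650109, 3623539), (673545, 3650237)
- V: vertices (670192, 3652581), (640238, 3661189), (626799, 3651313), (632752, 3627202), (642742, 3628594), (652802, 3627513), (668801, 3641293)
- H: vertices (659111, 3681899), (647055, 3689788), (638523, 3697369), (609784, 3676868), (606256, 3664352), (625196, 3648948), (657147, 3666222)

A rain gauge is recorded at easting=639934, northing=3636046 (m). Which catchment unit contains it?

V

Cast a ray rightward from (639934, 3636046). For each polygon, the edges (by vertex number in listed order) whose endpoints lie on opposite sides of northing = 3636046, where each meets that height, and whether that is right or left of the point:
J: 4–5 at easting≈609255.7 (left), 6–1 at easting≈629497.1 (left) → 0 crossings.
N: 3–4 at easting≈643048.3 (right), 4–5 at easting≈661087.9 (right) → 2 crossings.
V: 3–4 at easting≈630568.4 (left), 6–7 at easting≈662709.1 (right) → 1 crossing.
H: no edge straddles that height → 0 crossings.
Only V has an odd count, so the point is inside V.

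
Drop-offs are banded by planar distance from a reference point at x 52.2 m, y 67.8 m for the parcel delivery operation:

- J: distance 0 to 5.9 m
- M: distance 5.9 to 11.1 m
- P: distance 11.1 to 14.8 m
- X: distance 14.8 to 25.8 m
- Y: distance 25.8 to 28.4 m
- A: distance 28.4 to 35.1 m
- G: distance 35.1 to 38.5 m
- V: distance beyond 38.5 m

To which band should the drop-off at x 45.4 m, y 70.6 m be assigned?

M

Distance = √((45.4−52.2)² + (70.6−67.8)²) = √(46.240 + 7.840) = 7.354 m.
5.9 ≤ 7.354 < 11.1 → M.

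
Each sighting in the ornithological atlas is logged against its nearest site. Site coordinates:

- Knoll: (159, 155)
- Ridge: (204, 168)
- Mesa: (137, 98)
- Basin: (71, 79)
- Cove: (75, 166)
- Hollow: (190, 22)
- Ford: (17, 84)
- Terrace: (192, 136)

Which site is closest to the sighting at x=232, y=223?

Ridge

Squared distances to each site:
Knoll: 9953.000; Ridge: 3809.000; Mesa: 24650.000; Basin: 46657.000; Cove: 27898.000; Hollow: 42165.000; Ford: 65546.000; Terrace: 9169.000.
Minimum at Ridge.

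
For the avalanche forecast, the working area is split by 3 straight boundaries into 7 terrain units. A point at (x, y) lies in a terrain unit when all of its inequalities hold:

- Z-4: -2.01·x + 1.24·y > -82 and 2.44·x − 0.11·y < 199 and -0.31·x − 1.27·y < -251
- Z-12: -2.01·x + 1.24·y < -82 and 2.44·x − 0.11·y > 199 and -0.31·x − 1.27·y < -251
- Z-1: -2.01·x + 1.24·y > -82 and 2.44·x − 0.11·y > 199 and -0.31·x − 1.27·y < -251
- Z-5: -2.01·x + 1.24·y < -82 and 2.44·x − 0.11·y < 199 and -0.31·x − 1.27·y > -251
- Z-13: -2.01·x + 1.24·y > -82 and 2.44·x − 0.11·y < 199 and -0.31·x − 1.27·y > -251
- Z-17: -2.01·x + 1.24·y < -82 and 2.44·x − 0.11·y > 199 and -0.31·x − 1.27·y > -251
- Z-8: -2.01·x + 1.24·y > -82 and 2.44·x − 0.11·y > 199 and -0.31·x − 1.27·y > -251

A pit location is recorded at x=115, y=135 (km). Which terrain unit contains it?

-2.01·115 + 1.24·135 = -63.750, which is > -82
2.44·115 − 0.11·135 = 265.750, which is > 199
-0.31·115 − 1.27·135 = -207.100, which is > -251
This sign pattern matches Z-8.

Z-8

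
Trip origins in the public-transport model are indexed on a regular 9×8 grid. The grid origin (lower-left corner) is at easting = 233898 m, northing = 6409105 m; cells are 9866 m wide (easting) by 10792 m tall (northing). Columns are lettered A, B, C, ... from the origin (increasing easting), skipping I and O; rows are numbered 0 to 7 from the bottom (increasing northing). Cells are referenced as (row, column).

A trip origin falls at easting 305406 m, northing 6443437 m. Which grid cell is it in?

(3, H)

Column index: ⌊(305406 − 233898) / 9866⌋ = ⌊7.248⌋ = 7 → column H
Row offset from origin: ⌊(6443437 − 6409105) / 10792⌋ = ⌊3.181⌋ = 3 → row 3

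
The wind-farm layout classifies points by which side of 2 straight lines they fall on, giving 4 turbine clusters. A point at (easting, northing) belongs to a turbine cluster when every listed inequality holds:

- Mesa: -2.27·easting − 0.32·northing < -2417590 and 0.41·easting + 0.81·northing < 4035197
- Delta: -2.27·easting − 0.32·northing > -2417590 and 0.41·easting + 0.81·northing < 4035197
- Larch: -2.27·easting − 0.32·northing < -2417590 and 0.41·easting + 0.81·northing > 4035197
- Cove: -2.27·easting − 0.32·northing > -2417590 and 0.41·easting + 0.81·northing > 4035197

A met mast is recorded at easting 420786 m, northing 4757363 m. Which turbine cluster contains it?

Mesa

-2.27·420786 − 0.32·4757363 = -2477540.380, which is < -2417590
0.41·420786 + 0.81·4757363 = 4025986.290, which is < 4035197
This sign pattern matches Mesa.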